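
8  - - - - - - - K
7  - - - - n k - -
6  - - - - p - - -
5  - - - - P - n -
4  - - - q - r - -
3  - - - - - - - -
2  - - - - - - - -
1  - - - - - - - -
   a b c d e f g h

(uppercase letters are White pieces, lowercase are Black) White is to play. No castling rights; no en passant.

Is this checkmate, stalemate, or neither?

stalemate

White to move; white king on h8.
In check: no.
King squares — g7: attacked by Kf7; h7: attacked by Ng5; g8: attacked by Ne7.
Legal moves for White: none.
Not in check and no legal moves → stalemate.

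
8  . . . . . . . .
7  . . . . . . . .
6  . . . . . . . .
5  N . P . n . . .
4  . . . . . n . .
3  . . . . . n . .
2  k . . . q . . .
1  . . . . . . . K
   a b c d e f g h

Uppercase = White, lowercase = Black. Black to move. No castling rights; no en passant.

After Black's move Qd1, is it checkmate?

After Qd1: white king on h1; in check: yes, from the black queen on d1.
King squares — g1: attacked by Qd1; g2: attacked by Nf4; h2: attacked by Nf3.
White has no legal moves → checkmate.

yes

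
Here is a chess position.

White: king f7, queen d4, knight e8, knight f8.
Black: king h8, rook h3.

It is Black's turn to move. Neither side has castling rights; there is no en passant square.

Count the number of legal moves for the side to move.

0

Black to move; king on h8.
In check: yes, from the white queen on d4.
Legal moves: none.
Count: 0.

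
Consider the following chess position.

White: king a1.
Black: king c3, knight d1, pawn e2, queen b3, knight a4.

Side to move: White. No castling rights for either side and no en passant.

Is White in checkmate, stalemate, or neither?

stalemate

White to move; white king on a1.
In check: no.
King squares — b1: attacked by Qb3; a2: attacked by Qb3; b2: attacked by Nd1.
Legal moves for White: none.
Not in check and no legal moves → stalemate.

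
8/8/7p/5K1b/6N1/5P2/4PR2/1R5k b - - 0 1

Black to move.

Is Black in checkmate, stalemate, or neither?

checkmate

Black to move; black king on h1.
In check: yes, from the white rook on b1.
King squares — g1: attacked by Rb1; g2: attacked by Rf2; h2: attacked by Rf2.
Legal moves for Black: none.
In check with no legal moves → checkmate.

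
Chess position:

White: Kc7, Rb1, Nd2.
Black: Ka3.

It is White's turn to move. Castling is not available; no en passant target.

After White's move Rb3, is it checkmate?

After Rb3: black king on a3; in check: yes, from the white rook on b3.
Black has 2 legal replies: Ka4, Ka2.
In check but a legal move exists → not checkmate.

no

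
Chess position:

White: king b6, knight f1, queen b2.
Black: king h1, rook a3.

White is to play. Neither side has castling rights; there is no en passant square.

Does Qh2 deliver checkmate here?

After Qh2: black king on h1; in check: yes, from the white queen on h2.
King squares — g1: attacked by Qh2; g2: attacked by Qh2; h2: attacked by Nf1.
Black has no legal moves → checkmate.

yes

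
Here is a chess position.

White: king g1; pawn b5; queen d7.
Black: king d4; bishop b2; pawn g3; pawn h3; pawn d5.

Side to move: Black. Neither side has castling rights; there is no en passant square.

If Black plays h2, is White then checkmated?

no

After h2: white king on g1; in check: yes, from the black pawn on h2.
White has 3 legal replies: Kg2, Kh1, Kf1.
In check but a legal move exists → not checkmate.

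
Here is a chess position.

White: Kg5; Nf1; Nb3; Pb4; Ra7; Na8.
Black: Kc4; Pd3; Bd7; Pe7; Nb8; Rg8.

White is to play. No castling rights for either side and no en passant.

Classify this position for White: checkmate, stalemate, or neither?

White to move; white king on g5.
In check: yes, from the black rook on g8.
Legal moves for White: Kh6, Kh5, Kh4, Kf4.
White is in check but has 4 legal moves → neither.

neither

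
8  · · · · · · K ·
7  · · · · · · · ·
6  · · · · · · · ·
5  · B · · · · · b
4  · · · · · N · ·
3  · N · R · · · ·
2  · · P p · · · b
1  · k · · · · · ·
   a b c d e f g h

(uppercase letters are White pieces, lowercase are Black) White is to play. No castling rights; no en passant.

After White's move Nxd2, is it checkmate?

no

After Nxd2: black king on b1; in check: yes, from the white knight on d2.
Black has 5 legal replies: Kxc2, Kb2, Ka2, Kc1, Ka1.
In check but a legal move exists → not checkmate.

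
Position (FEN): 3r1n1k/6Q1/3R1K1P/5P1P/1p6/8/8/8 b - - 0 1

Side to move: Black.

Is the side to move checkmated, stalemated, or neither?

checkmate

Black to move; black king on h8.
In check: yes, from the white queen on g7.
King squares — g7: attacked by Kf6; h7: attacked by Qg7; g8: attacked by Qg7.
Legal moves for Black: none.
In check with no legal moves → checkmate.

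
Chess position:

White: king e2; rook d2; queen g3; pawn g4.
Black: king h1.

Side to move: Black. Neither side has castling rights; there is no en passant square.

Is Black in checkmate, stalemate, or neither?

Black to move; black king on h1.
In check: no.
King squares — g1: attacked by Qg3; g2: attacked by Qg3; h2: attacked by Qg3.
Legal moves for Black: none.
Not in check and no legal moves → stalemate.

stalemate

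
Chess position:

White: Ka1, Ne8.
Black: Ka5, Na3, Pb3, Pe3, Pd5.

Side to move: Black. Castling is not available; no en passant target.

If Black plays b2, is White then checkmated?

no

After b2: white king on a1; in check: yes, from the black pawn on b2.
White has 2 legal replies: Kxb2, Ka2.
In check but a legal move exists → not checkmate.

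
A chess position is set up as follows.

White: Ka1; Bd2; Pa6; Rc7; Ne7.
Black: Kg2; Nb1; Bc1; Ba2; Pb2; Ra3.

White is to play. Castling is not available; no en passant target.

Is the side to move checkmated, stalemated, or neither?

White to move; white king on a1.
In check: yes, from the black pawn on b2.
King squares — b1: attacked by Ba2; a2: attacked by Ra3; b2: attacked by Bc1.
Legal moves for White: none.
In check with no legal moves → checkmate.

checkmate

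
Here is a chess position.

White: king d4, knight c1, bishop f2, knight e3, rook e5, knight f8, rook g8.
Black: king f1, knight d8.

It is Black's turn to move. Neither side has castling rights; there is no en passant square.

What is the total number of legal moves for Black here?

Black to move; king on f1.
In check: yes, from the white knight on e3.
Legal moves: Kxf2.
Count: 1.

1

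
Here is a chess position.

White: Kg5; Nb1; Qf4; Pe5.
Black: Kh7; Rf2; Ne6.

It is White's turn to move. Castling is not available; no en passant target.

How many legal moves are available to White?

5

White to move; king on g5.
In check: yes, from the black knight on e6.
Legal moves: Kf6, Kh5, Kf5, Kh4, Kg4.
Count: 5.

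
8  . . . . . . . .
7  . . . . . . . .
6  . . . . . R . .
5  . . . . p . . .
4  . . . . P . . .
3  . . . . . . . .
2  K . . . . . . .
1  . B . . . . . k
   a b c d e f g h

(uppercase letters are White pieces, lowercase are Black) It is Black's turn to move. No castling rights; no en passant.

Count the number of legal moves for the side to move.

3

Black to move; king on h1.
In check: no.
Legal moves: Kh2, Kg2, Kg1.
Count: 3.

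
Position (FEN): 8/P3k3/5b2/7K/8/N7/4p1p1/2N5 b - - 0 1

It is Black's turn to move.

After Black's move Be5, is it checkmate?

After Be5: white king on h5; in check: no.
White is not in check, so this cannot be checkmate.

no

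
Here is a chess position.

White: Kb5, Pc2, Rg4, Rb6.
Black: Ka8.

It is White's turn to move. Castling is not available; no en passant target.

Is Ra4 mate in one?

yes

After Ra4: black king on a8; in check: yes, from the white rook on a4.
King squares — a7: attacked by Ra4; b7: attacked by Rb6; b8: attacked by Rb6.
Black has no legal moves → checkmate.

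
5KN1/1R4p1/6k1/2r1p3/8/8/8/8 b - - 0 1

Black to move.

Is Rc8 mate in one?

no

After Rc8: white king on f8; in check: yes, from the black rook on c8.
White has 1 legal reply: Ke7.
In check but a legal move exists → not checkmate.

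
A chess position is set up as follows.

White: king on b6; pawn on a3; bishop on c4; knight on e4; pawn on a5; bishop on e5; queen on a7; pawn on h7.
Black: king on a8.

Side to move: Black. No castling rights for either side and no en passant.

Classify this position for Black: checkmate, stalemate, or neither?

Black to move; black king on a8.
In check: yes, from the white queen on a7.
King squares — a7: attacked by Kb6; b7: attacked by Kb6; b8: attacked by Be5.
Legal moves for Black: none.
In check with no legal moves → checkmate.

checkmate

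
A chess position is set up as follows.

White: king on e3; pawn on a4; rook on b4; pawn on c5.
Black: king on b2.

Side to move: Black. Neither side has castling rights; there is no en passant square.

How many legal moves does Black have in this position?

6

Black to move; king on b2.
In check: yes, from the white rook on b4.
Legal moves: Kc3, Ka3, Kc2, Ka2, Kc1, Ka1.
Count: 6.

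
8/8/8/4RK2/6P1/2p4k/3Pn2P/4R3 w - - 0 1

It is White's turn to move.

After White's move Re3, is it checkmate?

After Re3: black king on h3; in check: yes, from the white rook on e3.
Black has 4 legal replies: Kh4, Kxh2, Kg2, Ng3+.
In check but a legal move exists → not checkmate.

no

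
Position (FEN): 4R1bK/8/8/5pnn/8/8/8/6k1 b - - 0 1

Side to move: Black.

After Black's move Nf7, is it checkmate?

After Nf7: white king on h8; in check: yes, from the black knight on f7.
White has 1 legal reply: Kxg8.
In check but a legal move exists → not checkmate.

no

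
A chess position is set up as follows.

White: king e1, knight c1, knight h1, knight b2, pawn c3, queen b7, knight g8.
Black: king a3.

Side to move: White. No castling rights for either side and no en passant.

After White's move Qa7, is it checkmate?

After Qa7: black king on a3; in check: yes, from the white queen on a7.
Black has 1 legal reply: Kxb2.
In check but a legal move exists → not checkmate.

no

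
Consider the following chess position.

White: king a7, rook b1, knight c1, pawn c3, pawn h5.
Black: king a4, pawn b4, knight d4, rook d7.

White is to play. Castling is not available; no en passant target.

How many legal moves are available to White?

White to move; king on a7.
In check: yes, from the black rook on d7.
Legal moves: Kb8, Ka8, Kb6, Ka6.
Count: 4.

4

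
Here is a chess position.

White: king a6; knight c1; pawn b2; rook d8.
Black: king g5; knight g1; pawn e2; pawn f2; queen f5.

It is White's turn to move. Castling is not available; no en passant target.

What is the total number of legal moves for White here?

23

White to move; king on a6.
In check: no.
Legal moves: Rh8, Rg8+, Rf8, Re8, Rc8, Rb8, Ra8, Rd7, Rd6, Rd5, Rd4, Rd3, Rd2, Rd1, Kb7, Ka7, Kb6, Nd3, Nb3, Nxe2, Na2, b3, b4.
Count: 23.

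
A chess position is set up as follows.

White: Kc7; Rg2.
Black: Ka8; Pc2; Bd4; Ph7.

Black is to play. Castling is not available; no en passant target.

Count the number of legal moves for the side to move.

20

Black to move; king on a8.
In check: no.
Legal moves: Ka7, Bh8, Bg7, Ba7, Bf6, Bb6+, Be5+, Bc5, Be3, Bc3, Bf2, Bb2, Bg1, Ba1, h6, c1=Q+, c1=R+, c1=B, c1=N, h5.
Count: 20.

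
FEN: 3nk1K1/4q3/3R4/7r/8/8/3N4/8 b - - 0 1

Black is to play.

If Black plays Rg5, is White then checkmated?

no

After Rg5: white king on g8; in check: yes, from the black rook on g5.
White has 2 legal replies: Kh8, Rg6.
In check but a legal move exists → not checkmate.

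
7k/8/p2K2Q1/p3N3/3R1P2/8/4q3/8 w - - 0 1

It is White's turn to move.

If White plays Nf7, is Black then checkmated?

After Nf7: black king on h8; in check: yes, from the white knight on f7.
King squares — g7: attacked by Qg6; h7: attacked by Qg6; g8: attacked by Qg6.
Black has no legal moves → checkmate.

yes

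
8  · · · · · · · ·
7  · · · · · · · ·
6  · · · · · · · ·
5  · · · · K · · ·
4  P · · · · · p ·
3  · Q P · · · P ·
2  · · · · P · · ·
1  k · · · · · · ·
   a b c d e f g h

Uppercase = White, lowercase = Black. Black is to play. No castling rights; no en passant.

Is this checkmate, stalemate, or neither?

stalemate

Black to move; black king on a1.
In check: no.
King squares — b1: attacked by Qb3; a2: attacked by Qb3; b2: attacked by Qb3.
Legal moves for Black: none.
Not in check and no legal moves → stalemate.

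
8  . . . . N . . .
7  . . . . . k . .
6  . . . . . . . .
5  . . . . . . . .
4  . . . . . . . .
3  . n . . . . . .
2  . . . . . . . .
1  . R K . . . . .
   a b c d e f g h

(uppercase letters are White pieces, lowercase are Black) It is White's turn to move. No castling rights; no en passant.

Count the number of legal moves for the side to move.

White to move; king on c1.
In check: yes, from the black knight on b3.
Legal moves: Kc2, Kb2, Kd1, Rxb3.
Count: 4.

4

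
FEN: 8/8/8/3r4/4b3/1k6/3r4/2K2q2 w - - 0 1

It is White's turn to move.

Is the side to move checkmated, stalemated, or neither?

White to move; white king on c1.
In check: yes, from the black queen on f1.
King squares — b1: attacked by Qf1; d1: attacked by Qf1; b2: attacked by Rd2; c2: attacked by Rd2; d2: attacked by Rd5.
Legal moves for White: none.
In check with no legal moves → checkmate.

checkmate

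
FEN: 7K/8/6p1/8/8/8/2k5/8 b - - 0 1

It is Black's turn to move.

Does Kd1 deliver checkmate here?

no

After Kd1: white king on h8; in check: no.
White is not in check, so this cannot be checkmate.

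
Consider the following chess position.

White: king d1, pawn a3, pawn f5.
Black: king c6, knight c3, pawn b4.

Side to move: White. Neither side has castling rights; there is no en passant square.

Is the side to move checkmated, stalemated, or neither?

neither

White to move; white king on d1.
In check: yes, from the black knight on c3.
King squares — c1: available; e1: available; c2: available; d2: available; e2: attacked by Nc3.
Legal moves for White: Kd2, Kc2, Ke1, Kc1.
White is in check but has 4 legal moves → neither.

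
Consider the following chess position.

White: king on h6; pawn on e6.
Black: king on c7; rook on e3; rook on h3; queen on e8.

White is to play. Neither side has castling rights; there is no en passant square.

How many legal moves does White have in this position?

White to move; king on h6.
In check: yes, from the black rook on h3.
Legal moves: Kg7, Kg5.
Count: 2.

2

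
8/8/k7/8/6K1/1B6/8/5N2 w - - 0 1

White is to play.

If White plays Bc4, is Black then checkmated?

no

After Bc4: black king on a6; in check: yes, from the white bishop on c4.
Black has 4 legal replies: Kb7, Ka7, Kb6, Ka5.
In check but a legal move exists → not checkmate.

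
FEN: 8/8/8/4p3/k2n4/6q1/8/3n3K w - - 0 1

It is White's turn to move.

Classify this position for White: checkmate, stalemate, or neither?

stalemate

White to move; white king on h1.
In check: no.
King squares — g1: attacked by Qg3; g2: attacked by Qg3; h2: attacked by Qg3.
Legal moves for White: none.
Not in check and no legal moves → stalemate.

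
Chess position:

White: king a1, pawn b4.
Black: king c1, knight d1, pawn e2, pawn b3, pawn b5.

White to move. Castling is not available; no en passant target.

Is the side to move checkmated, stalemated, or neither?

stalemate

White to move; white king on a1.
In check: no.
King squares — b1: attacked by Kc1; a2: attacked by Pb3; b2: attacked by Kc1.
Legal moves for White: none.
Not in check and no legal moves → stalemate.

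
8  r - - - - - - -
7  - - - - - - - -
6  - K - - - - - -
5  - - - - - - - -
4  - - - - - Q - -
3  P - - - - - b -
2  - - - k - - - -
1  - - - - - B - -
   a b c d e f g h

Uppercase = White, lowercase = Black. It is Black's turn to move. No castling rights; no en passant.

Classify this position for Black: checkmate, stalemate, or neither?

Black to move; black king on d2.
In check: yes, from the white queen on f4.
King squares — c1: attacked by Qf4; d1: available; e1: available; c2: available; e2: attacked by Bf1; c3: available; d3: attacked by Bf1; e3: attacked by Qf4.
Legal moves for Black: Kc3, Kc2, Ke1, Kd1, Bxf4.
Black is in check but has 5 legal moves → neither.

neither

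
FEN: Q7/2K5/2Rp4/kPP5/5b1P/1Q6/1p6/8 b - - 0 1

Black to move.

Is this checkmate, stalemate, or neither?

Black to move; black king on a5.
In check: yes, from the white queen on a8.
King squares — a4: attacked by Qb3; b4: attacked by Qb3; b5: attacked by Qb3; a6: attacked by Pb5; b6: attacked by Pc5.
Legal moves for Black: none.
In check with no legal moves → checkmate.

checkmate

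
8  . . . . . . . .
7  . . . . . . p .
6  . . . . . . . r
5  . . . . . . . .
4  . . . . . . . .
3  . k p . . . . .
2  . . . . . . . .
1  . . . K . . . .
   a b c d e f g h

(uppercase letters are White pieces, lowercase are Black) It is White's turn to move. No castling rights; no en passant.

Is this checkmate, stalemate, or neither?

White to move; white king on d1.
In check: no.
Legal moves for White: Ke2, Ke1, Kc1.
White has 3 legal moves and is not in check → neither.

neither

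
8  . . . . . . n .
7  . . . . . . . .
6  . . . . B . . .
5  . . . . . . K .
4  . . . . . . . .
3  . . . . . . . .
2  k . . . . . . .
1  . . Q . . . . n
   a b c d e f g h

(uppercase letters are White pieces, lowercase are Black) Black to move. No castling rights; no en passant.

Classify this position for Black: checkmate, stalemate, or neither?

Black to move; black king on a2.
In check: yes, from the white bishop on e6.
King squares — a1: attacked by Qc1; b1: attacked by Qc1; b2: attacked by Qc1; a3: attacked by Qc1; b3: attacked by Be6.
Legal moves for Black: none.
In check with no legal moves → checkmate.

checkmate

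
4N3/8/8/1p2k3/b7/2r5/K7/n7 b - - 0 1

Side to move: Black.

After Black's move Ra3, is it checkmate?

After Ra3: white king on a2; in check: yes, from the black rook on a3.
White has 3 legal replies: Kxa3, Kb2, Kb1.
In check but a legal move exists → not checkmate.

no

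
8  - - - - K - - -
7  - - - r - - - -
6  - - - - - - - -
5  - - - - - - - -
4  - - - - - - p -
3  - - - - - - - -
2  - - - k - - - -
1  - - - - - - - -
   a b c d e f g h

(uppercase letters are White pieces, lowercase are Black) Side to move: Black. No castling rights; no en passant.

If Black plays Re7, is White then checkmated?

no

After Re7: white king on e8; in check: yes, from the black rook on e7.
White has 3 legal replies: Kf8, Kd8, Kxe7.
In check but a legal move exists → not checkmate.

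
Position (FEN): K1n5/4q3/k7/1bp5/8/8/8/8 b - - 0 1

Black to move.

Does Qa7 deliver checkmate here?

After Qa7: white king on a8; in check: yes, from the black queen on a7.
King squares — a7: attacked by Ka6; b7: attacked by Ka6; b8: attacked by Qa7.
White has no legal moves → checkmate.

yes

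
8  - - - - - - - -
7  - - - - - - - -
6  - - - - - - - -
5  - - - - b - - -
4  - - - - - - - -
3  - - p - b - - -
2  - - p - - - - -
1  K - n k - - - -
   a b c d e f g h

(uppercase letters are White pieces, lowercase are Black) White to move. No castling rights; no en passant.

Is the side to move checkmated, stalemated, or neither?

stalemate

White to move; white king on a1.
In check: no.
King squares — b1: attacked by Pc2; a2: attacked by Nc1; b2: attacked by Pc3.
Legal moves for White: none.
Not in check and no legal moves → stalemate.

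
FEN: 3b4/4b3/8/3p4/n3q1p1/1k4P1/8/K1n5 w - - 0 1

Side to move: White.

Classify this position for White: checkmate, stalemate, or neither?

stalemate

White to move; white king on a1.
In check: no.
King squares — b1: attacked by Qe4; a2: attacked by Nc1; b2: attacked by Kb3.
Legal moves for White: none.
Not in check and no legal moves → stalemate.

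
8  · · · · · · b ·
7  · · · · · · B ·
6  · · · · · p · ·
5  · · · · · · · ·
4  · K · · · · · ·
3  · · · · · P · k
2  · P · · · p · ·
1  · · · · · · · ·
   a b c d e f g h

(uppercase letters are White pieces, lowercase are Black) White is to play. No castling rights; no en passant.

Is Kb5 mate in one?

After Kb5: black king on h3; in check: no.
Black is not in check, so this cannot be checkmate.

no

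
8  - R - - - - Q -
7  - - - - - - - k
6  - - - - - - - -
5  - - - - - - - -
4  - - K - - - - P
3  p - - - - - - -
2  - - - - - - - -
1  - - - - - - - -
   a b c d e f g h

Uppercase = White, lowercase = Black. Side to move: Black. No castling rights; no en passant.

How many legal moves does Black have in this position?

1

Black to move; king on h7.
In check: yes, from the white queen on g8.
Legal moves: Kh6.
Count: 1.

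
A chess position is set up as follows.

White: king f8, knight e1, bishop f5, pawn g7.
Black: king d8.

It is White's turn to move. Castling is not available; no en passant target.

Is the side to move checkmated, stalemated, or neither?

neither

White to move; white king on f8.
In check: no.
Legal moves for White include: Kg8, Kf7, Bc8, Bh7, Bd7, Bg6, Be6, Bg4, Be4, Bh3, Bd3, Bc2, Bb1, Nf3, Nd3, Ng2, Nc2, g8=Q, ... (list truncated; more exist).
White has legal moves and is not in check → neither.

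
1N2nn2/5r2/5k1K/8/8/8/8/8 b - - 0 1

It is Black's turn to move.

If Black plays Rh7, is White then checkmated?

After Rh7: white king on h6; in check: yes, from the black rook on h7.
King squares — g5: attacked by Kf6; h5: attacked by Rh7; g6: attacked by Kf6; g7: attacked by Kf6; h7: attacked by Nf8.
White has no legal moves → checkmate.

yes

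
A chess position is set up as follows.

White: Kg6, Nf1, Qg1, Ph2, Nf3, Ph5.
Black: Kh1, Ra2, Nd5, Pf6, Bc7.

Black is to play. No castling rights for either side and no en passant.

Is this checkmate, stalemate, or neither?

Black to move; black king on h1.
In check: yes, from the white queen on g1.
King squares — g1: attacked by Nf3; g2: attacked by Qg1; h2: attacked by Nf1.
Legal moves for Black: none.
In check with no legal moves → checkmate.

checkmate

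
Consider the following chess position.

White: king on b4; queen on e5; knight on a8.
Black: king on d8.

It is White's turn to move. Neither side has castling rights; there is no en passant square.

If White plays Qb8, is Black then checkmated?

After Qb8: black king on d8; in check: yes, from the white queen on b8.
Black has 2 legal replies: Ke7, Kd7.
In check but a legal move exists → not checkmate.

no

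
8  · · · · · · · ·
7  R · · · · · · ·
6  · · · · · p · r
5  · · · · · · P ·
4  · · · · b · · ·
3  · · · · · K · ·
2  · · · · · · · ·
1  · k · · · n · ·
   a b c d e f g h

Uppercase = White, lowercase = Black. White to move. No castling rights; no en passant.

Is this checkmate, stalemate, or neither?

White to move; white king on f3.
In check: yes, from the black bishop on e4.
King squares — e2: available; f2: available; g2: attacked by Be4; e3: attacked by Nf1; g3: attacked by Nf1; e4: available; f4: available; g4: available.
Legal moves for White: Kg4, Kf4, Kxe4, Kf2, Ke2.
White is in check but has 5 legal moves → neither.

neither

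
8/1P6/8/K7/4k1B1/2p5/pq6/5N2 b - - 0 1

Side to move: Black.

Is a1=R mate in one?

After a1=R: white king on a5; in check: yes, from the black rook on a1.
King squares — a4: attacked by Ra1; b4: attacked by Qb2; b5: attacked by Qb2; a6: attacked by Ra1; b6: attacked by Qb2.
White has no legal moves → checkmate.

yes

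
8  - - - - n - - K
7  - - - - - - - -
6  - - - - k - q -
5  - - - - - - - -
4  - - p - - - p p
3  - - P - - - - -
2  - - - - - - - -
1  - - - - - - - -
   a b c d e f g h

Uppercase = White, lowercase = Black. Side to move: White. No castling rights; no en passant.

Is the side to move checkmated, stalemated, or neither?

stalemate

White to move; white king on h8.
In check: no.
King squares — g7: attacked by Qg6; h7: attacked by Qg6; g8: attacked by Qg6.
Legal moves for White: none.
Not in check and no legal moves → stalemate.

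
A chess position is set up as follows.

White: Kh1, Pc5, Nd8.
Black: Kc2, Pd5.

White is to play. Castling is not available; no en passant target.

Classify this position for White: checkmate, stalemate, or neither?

neither

White to move; white king on h1.
In check: no.
Legal moves for White: Nf7, Nb7, Ne6, Nc6, Kh2, Kg2, Kg1, c6.
White has 8 legal moves and is not in check → neither.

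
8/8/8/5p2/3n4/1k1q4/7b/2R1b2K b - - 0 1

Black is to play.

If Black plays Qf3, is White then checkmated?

After Qf3: white king on h1; in check: yes, from the black queen on f3.
White has 1 legal reply: Kxh2.
In check but a legal move exists → not checkmate.

no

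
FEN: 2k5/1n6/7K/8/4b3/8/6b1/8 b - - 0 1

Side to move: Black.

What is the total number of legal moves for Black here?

Black to move; king on c8.
In check: no.
Legal moves: Kd8, Kb8, Kd7, Kc7, Nd8, Nd6, Nc5, Na5, Bh7, Bg6, Bc6, Bf5, Bd5, Bef3, Bd3, Bc2, Bb1, Bh3, Bgf3, Bh1, Bf1.
Count: 21.

21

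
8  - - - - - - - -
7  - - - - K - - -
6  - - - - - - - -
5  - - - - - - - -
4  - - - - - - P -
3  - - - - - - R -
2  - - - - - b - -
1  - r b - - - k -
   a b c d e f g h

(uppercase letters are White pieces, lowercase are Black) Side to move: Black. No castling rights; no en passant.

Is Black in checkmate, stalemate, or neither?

Black to move; black king on g1.
In check: yes, from the white rook on g3.
King squares — f1: available; h1: available; f2: own bishop; g2: attacked by Rg3; h2: available.
Legal moves for Black: Kh2, Kh1, Kf1, Bxg3.
Black is in check but has 4 legal moves → neither.

neither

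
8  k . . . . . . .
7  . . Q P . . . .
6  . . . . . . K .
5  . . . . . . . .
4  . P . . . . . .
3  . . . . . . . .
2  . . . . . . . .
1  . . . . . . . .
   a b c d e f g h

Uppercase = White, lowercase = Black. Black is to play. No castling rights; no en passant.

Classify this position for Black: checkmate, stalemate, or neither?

stalemate

Black to move; black king on a8.
In check: no.
King squares — a7: attacked by Qc7; b7: attacked by Qc7; b8: attacked by Qc7.
Legal moves for Black: none.
Not in check and no legal moves → stalemate.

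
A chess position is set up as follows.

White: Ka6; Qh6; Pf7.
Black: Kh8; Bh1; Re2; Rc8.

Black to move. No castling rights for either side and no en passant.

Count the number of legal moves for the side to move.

Black to move; king on h8.
In check: yes, from the white queen on h6.
Legal moves: none.
Count: 0.

0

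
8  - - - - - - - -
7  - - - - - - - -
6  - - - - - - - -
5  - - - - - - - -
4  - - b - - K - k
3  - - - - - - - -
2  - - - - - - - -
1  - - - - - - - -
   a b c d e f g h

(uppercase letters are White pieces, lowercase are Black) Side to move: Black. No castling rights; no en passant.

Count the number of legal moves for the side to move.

Black to move; king on h4.
In check: no.
Legal moves: Kh5, Kh3, Bg8, Bf7, Be6, Ba6, Bd5, Bb5, Bd3, Bb3, Be2, Ba2, Bf1.
Count: 13.

13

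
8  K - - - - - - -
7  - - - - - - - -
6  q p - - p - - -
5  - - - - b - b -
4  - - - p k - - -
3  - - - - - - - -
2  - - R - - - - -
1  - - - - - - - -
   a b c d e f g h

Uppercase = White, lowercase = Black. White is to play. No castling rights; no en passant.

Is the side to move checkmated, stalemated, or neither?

White to move; white king on a8.
In check: yes, from the black queen on a6.
King squares — a7: attacked by Qa6; b7: attacked by Qa6; b8: attacked by Be5.
Legal moves for White: none.
In check with no legal moves → checkmate.

checkmate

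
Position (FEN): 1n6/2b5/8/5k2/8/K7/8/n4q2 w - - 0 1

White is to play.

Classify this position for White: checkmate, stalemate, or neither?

neither

White to move; white king on a3.
In check: no.
Legal moves for White: Kb4, Ka4, Kb2, Ka2.
White has 4 legal moves and is not in check → neither.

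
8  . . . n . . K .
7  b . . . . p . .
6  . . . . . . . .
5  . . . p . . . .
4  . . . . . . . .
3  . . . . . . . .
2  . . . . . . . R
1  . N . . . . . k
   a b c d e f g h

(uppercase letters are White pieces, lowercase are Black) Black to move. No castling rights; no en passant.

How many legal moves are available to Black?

Black to move; king on h1.
In check: yes, from the white rook on h2.
Legal moves: Kxh2, Kg1.
Count: 2.

2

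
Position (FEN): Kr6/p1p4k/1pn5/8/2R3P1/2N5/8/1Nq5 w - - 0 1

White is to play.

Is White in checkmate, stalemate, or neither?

White to move; white king on a8.
In check: yes, from the black rook on b8.
King squares — a7: attacked by Nc6; b7: attacked by Rb8; b8: attacked by Nc6.
Legal moves for White: none.
In check with no legal moves → checkmate.

checkmate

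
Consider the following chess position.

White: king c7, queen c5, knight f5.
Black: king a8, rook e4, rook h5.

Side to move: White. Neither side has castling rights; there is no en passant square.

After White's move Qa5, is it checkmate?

After Qa5: black king on a8; in check: yes, from the white queen on a5.
King squares — a7: attacked by Qa5; b7: attacked by Kc7; b8: attacked by Kc7.
Black has no legal moves → checkmate.

yes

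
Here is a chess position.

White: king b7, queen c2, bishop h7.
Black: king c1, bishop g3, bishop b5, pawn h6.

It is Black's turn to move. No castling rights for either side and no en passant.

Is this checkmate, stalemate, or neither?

Black to move; black king on c1.
In check: yes, from the white queen on c2.
King squares — b1: attacked by Qc2; d1: attacked by Qc2; b2: attacked by Qc2; c2: attacked by Bh7; d2: attacked by Qc2.
Legal moves for Black: none.
In check with no legal moves → checkmate.

checkmate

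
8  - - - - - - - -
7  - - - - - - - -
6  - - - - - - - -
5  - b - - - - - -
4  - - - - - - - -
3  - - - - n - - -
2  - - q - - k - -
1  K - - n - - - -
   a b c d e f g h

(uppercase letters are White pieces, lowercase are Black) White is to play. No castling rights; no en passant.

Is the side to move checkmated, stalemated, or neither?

stalemate

White to move; white king on a1.
In check: no.
King squares — b1: attacked by Qc2; a2: attacked by Qc2; b2: attacked by Nd1.
Legal moves for White: none.
Not in check and no legal moves → stalemate.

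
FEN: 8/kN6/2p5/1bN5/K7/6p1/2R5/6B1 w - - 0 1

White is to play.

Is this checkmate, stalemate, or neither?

neither

White to move; white king on a4.
In check: yes, from the black bishop on b5.
King squares — a3: available; b3: available; b4: available; a5: available; b5: attacked by Pc6.
Legal moves for White: Ka5, Kb4, Kb3, Ka3.
White is in check but has 4 legal moves → neither.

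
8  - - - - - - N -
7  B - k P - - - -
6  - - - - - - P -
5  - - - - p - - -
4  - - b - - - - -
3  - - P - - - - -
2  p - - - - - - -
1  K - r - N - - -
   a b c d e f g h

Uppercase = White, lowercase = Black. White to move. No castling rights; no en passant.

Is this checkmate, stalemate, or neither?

White to move; white king on a1.
In check: yes, from the black rook on c1.
King squares — b1: attacked by Rc1; a2: attacked by Bc4; b2: available.
Legal moves for White: Kb2.
White is in check but has 1 legal move → neither.

neither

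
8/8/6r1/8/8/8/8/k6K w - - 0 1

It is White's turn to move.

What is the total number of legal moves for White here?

1

White to move; king on h1.
In check: no.
Legal moves: Kh2.
Count: 1.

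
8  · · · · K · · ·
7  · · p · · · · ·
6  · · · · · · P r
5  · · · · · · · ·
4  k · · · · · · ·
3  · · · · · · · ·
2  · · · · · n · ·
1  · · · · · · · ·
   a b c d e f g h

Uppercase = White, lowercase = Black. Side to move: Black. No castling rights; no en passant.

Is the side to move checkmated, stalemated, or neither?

neither

Black to move; black king on a4.
In check: no.
Legal moves for Black include: Rh8+, Rh7, Rxg6, Rh5, Rh4, Rh3, Rh2, Rh1, Kb5, Ka5, Kb4, Kb3, Ka3, Ng4, Ne4, Nh3, Nd3, Nh1, ... (list truncated; more exist).
Black has legal moves and is not in check → neither.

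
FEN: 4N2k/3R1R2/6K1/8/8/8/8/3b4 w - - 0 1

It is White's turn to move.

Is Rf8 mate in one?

yes

After Rf8: black king on h8; in check: yes, from the white rook on f8.
King squares — g7: attacked by Kg6; h7: attacked by Kg6; g8: attacked by Rf8.
Black has no legal moves → checkmate.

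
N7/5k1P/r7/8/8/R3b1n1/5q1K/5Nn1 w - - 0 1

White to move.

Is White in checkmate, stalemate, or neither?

checkmate

White to move; white king on h2.
In check: yes, from the black queen on f2.
King squares — g1: attacked by Qf2; h1: attacked by Ng3; g2: attacked by Qf2; g3: attacked by Qf2; h3: attacked by Ng1.
Legal moves for White: none.
In check with no legal moves → checkmate.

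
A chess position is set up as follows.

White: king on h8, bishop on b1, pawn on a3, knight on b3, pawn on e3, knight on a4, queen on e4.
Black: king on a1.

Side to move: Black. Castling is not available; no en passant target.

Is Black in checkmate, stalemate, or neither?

Black to move; black king on a1.
In check: yes, from the white knight on b3.
King squares — b1: attacked by Qe4; a2: attacked by Bb1; b2: attacked by Na4.
Legal moves for Black: none.
In check with no legal moves → checkmate.

checkmate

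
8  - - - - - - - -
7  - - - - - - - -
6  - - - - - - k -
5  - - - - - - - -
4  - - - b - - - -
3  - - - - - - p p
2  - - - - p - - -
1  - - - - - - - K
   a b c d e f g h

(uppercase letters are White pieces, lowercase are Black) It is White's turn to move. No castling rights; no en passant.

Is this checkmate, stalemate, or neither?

stalemate

White to move; white king on h1.
In check: no.
King squares — g1: attacked by Bd4; g2: attacked by Ph3; h2: attacked by Pg3.
Legal moves for White: none.
Not in check and no legal moves → stalemate.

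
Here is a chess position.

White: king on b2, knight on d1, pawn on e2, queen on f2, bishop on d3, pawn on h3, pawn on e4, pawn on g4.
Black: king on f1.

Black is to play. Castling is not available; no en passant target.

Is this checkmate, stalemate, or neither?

checkmate

Black to move; black king on f1.
In check: yes, from the white queen on f2.
King squares — e1: attacked by Qf2; g1: attacked by Qf2; e2: attacked by Qf2; f2: attacked by Nd1; g2: attacked by Qf2.
Legal moves for Black: none.
In check with no legal moves → checkmate.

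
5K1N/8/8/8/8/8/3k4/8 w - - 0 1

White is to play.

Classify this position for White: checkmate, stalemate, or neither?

White to move; white king on f8.
In check: no.
Legal moves for White: Nf7, Ng6, Kg8, Ke8, Kg7, Kf7, Ke7.
White has 7 legal moves and is not in check → neither.

neither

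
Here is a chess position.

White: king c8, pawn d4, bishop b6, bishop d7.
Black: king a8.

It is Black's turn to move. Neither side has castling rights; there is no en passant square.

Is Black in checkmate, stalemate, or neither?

Black to move; black king on a8.
In check: no.
King squares — a7: attacked by Bb6; b7: attacked by Kc8; b8: attacked by Kc8.
Legal moves for Black: none.
Not in check and no legal moves → stalemate.

stalemate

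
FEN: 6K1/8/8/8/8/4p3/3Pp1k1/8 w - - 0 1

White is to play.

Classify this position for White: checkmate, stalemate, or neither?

White to move; white king on g8.
In check: no.
Legal moves for White: Kh8, Kf8, Kh7, Kg7, Kf7, dxe3, d3, d4.
White has 8 legal moves and is not in check → neither.

neither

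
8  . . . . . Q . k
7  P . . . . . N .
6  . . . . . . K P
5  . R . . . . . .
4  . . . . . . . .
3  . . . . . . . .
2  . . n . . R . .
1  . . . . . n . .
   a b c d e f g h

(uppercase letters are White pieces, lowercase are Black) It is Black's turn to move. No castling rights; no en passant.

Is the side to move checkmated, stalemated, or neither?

checkmate

Black to move; black king on h8.
In check: yes, from the white queen on f8.
King squares — g7: attacked by Kg6; h7: attacked by Kg6; g8: attacked by Qf8.
Legal moves for Black: none.
In check with no legal moves → checkmate.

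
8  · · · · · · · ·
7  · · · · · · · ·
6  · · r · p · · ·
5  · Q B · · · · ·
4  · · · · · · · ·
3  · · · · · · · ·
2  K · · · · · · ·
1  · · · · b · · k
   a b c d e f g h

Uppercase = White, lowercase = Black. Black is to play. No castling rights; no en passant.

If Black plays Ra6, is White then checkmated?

After Ra6: white king on a2; in check: yes, from the black rook on a6.
White has 7 legal replies: Kb3, Kb2, Kb1, Ba3, Qxa6, Qa5, Qa4.
In check but a legal move exists → not checkmate.

no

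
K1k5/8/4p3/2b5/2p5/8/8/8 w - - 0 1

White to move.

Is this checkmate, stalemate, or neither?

White to move; white king on a8.
In check: no.
King squares — a7: attacked by Bc5; b7: attacked by Kc8; b8: attacked by Kc8.
Legal moves for White: none.
Not in check and no legal moves → stalemate.

stalemate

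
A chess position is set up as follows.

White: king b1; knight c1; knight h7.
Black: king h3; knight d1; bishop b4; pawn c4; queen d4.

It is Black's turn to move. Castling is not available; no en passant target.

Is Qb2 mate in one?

After Qb2: white king on b1; in check: yes, from the black queen on b2.
King squares — a1: attacked by Qb2; c1: own knight; a2: attacked by Qb2; b2: attacked by Nd1; c2: attacked by Qb2.
White has no legal moves → checkmate.

yes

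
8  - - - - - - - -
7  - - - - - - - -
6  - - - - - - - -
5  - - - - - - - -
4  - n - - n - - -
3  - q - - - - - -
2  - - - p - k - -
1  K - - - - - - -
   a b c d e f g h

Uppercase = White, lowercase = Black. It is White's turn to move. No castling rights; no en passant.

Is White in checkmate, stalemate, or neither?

White to move; white king on a1.
In check: no.
King squares — b1: attacked by Qb3; a2: attacked by Qb3; b2: attacked by Qb3.
Legal moves for White: none.
Not in check and no legal moves → stalemate.

stalemate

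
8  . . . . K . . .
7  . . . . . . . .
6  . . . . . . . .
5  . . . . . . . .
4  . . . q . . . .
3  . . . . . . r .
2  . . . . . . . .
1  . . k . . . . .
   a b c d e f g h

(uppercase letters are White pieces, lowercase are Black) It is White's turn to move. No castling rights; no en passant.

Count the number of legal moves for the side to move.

White to move; king on e8.
In check: no.
Legal moves: Kf8, Kf7, Ke7.
Count: 3.

3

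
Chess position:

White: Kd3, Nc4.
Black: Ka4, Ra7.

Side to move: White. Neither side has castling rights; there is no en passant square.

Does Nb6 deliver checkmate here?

After Nb6: black king on a4; in check: yes, from the white knight on b6.
Black has 5 legal replies: Kb5, Ka5, Kb4, Kb3, Ka3.
In check but a legal move exists → not checkmate.

no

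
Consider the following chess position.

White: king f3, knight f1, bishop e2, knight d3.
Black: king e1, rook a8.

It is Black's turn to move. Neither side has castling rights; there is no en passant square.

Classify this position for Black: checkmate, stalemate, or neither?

Black to move; black king on e1.
In check: yes, from the white knight on d3.
King squares — d1: attacked by Be2; f1: attacked by Be2; d2: attacked by Nf1; e2: attacked by Kf3; f2: attacked by Nd3.
Legal moves for Black: none.
In check with no legal moves → checkmate.

checkmate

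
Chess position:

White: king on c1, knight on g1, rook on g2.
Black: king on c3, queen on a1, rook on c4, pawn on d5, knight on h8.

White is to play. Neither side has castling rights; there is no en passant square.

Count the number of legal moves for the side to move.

White to move; king on c1.
In check: yes, from the black queen on a1.
Legal moves: none.
Count: 0.

0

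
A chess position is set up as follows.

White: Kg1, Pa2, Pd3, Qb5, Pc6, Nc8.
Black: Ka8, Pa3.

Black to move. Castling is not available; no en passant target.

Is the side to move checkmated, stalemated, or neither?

stalemate

Black to move; black king on a8.
In check: no.
King squares — a7: attacked by Nc8; b7: attacked by Qb5; b8: attacked by Qb5.
Legal moves for Black: none.
Not in check and no legal moves → stalemate.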